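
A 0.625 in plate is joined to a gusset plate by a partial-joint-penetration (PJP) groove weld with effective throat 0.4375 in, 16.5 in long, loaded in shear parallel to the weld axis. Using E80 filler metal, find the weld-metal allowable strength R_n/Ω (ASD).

R_n/Ω ≈ 173 kip

E80XX → F_EXX = 80 ksi.
Effective throat (given) t_e = 0.4375 in.
A_we = 0.4375 × 16.5 = 7.219 in².
F_nw = 0.6 F_EXX = 48 ksi.
R_n/Ω = (48 × 7.219) / 2.0 = 173.2 kip.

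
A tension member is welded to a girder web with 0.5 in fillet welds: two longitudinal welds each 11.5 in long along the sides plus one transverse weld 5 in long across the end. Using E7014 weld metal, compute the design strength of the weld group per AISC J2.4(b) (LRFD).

φR_n ≈ 312 kip

E70XX → F_EXX = 70 ksi.
t_e = 0.707 × 0.5 = 0.3535 in.
R_nwl = 0.6 × 70 × 0.3535 × 23 = 341.5 kip (longitudinal, 2 welds).
R_nwt = 0.6 × 70 × 0.3535 × 5 = 74.23 kip (transverse, base value).
(i) R_nwl + R_nwt = 415.7 kip; (ii) 0.85 R_nwl + 1.5 R_nwt = 401.6 kip.
R_n = max = 415.7 kip [governs: (i)]; φR_n = 311.8 kip.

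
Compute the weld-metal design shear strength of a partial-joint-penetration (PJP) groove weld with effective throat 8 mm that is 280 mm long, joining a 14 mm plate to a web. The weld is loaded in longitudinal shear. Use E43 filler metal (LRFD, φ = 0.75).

E43XX → F_EXX = 430 MPa.
Effective throat (given) t_e = 8 mm.
A_we = 8 × 280 = 2240 mm².
F_nw = 0.6 F_EXX = 258 MPa.
φR_n = 0.75 × 258 × 2240 × 10⁻³ = 433.4 kN.

φR_n ≈ 433 kN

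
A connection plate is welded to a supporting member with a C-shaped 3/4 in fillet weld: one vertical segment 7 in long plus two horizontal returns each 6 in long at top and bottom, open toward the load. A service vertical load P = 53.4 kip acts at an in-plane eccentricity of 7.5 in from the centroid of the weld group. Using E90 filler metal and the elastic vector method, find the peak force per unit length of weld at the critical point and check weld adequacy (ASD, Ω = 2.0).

E90XX → F_EXX = 90 ksi.
Total weld length L_w = 19 in. Treat welds as unit-width lines.
Centroid: x̄ = 2×6×3 / 19 = 1.895 in from the vertical weld.
Polar moment about centroid: J = I_x + I_y = [7³/12 + 2×6×3.5²] + [7×1.895² + 2(6³/12 + 6×1.105²)] = 251.4 in³.
Direct shear f_v = P/L_w = 53.4 / 19 = 2.811 kip/in (vertical).
Torsion M = P·e = 53.4 × 7.5 = 400.5 kip·in.
Critical point at (x, y) = (4.105, 3.5) from centroid. f_tx = M·y/J = 5.576 kip/in; f_ty = M·x/J = 6.541 kip/in.
Resultant f_max = √[f_tx² + (f_v + f_ty)²] = √[5.576² + (2.811 + 6.541)²] = 10.89 kip/in.
Capacity per unit length: r_n/Ω = (1/2.0) × 0.6 × 90 × (0.707 × 0.75) = 14.32 kip/in.
10.89 ≤ 14.32 → adequate.

f_max ≈ 10.9 kip/in; adequate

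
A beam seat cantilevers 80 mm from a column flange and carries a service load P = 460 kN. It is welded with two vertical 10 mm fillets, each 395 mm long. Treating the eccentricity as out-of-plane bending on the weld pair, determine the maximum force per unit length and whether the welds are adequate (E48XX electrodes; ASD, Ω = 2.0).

f_max ≈ 916 N/mm; adequate

E48XX → F_EXX = 480 MPa.
L_w = 2 × 395 = 790 mm; section modulus (unit throat) S = 2 × L²/6 = 52010 mm².
Direct shear f_v = P/L_w = 460×10³/790 = 582.3 N/mm.
Moment M = P × e = 460×10³ × 80 = 36800000 N·mm; bending f_b = M/S = 707.6 N/mm.
f_max = √(f_v² + f_b²) = √(582.3² + 707.6²) = 916.4 N/mm.
r_n/Ω = (1/2.0) × 0.6 × 480 × (0.707 × 10) = 1018 N/mm → adequate.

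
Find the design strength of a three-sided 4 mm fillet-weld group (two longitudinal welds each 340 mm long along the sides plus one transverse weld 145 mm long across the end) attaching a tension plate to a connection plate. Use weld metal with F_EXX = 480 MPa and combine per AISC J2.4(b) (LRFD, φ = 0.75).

φR_n ≈ 504 kN

t_e = 0.707 × 4 = 2.828 mm.
R_nwl = 0.6 × 480 × 2.828 × 680 × 10⁻³ = 553.8 kN (longitudinal, 2 welds).
R_nwt = 0.6 × 480 × 2.828 × 145 × 10⁻³ = 118.1 kN (transverse, base value).
(i) R_nwl + R_nwt = 671.9 kN; (ii) 0.85 R_nwl + 1.5 R_nwt = 647.9 kN.
R_n = max = 671.9 kN [governs: (i)]; φR_n = 503.9 kN.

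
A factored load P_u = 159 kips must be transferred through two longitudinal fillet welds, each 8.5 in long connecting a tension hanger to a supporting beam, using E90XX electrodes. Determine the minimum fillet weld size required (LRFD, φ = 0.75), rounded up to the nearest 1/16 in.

E90XX → F_EXX = 90 ksi.
Total weld length L = 17 in.
Required throat t_e = P_u / (φ × 0.6 F_EXX × L) = 159 / (0.75 × 0.6 × 90 × 17) = 0.2309 in.
Required leg w = t_e / 0.707 = 0.3266 in → use 3/8 in.

w = 3/8 in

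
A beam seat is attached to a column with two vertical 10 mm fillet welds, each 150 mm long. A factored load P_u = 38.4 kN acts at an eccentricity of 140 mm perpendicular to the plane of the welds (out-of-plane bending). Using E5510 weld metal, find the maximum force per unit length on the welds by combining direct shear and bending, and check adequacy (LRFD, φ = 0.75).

E55XX → F_EXX = 550 MPa.
L_w = 2 × 150 = 300 mm; section modulus (unit throat) S = 2 × L²/6 = 7500 mm².
Direct shear f_v = P/L_w = 38.4×10³/300 = 128 N/mm.
Moment M = P × e = 38.4×10³ × 140 = 5376000 N·mm; bending f_b = M/S = 716.8 N/mm.
f_max = √(f_v² + f_b²) = √(128² + 716.8²) = 728.1 N/mm.
φr_n = 0.75 × 0.6 × 550 × (0.707 × 10) = 1750 N/mm → adequate.

f_max ≈ 728 N/mm; adequate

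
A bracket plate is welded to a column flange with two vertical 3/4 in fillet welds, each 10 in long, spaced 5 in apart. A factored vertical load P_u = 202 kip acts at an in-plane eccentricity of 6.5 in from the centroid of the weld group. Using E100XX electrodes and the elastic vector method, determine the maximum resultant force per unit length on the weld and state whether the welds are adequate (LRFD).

f_max ≈ 31 kip/in; NOT adequate

E100XX → F_EXX = 100 ksi.
Total weld length L_w = 20 in. Treat welds as unit-width lines.
Polar moment about centroid: J = 2[d³/12 + d(b/2)²] = 2[10³/12 + 10×2.5²] = 291.7 in³.
Direct shear f_v = P/L_w = 202 / 20 = 10.1 kip/in (vertical).
Torsion M = P·e = 202 × 6.5 = 1313 kip·in.
Critical point at (x, y) = (2.5, 5) from centroid. f_tx = M·y/J = 22.51 kip/in; f_ty = M·x/J = 11.25 kip/in.
Resultant f_max = √[f_tx² + (f_v + f_ty)²] = √[22.51² + (10.1 + 11.25)²] = 31.03 kip/in.
Capacity per unit length: φr_n = 0.75 × 0.6 × 100 × (0.707 × 0.75) = 23.86 kip/in.
31.03 > 23.86 → NOT adequate.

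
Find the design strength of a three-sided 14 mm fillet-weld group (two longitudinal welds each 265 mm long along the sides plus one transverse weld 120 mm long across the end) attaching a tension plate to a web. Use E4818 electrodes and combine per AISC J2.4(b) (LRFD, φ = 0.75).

φR_n ≈ 1390 kN

E48XX → F_EXX = 480 MPa.
t_e = 0.707 × 14 = 9.898 mm.
R_nwl = 0.6 × 480 × 9.898 × 530 × 10⁻³ = 1511 kN (longitudinal, 2 welds).
R_nwt = 0.6 × 480 × 9.898 × 120 × 10⁻³ = 342.1 kN (transverse, base value).
(i) R_nwl + R_nwt = 1853 kN; (ii) 0.85 R_nwl + 1.5 R_nwt = 1797 kN.
R_n = max = 1853 kN [governs: (i)]; φR_n = 1390 kN.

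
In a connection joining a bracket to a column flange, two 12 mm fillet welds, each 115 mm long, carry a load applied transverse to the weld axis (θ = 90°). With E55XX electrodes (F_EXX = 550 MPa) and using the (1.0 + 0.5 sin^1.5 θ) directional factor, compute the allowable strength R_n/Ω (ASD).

R_n/Ω ≈ 483 kN

t_e = 0.707 × 12 = 8.484 mm; A_we = 8.484 × 230 = 1951 mm².
Directional factor: 1.0 + 0.5 sin^1.5(90°) = 1.5.
F_nw = 0.6 × 550 × 1.5 = 495 MPa.
R_n/Ω = (495 × 1951) / 2.0 × 10⁻³ = 483 kN.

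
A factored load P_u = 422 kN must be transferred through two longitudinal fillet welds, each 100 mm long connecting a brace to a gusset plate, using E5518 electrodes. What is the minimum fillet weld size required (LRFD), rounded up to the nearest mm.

E55XX → F_EXX = 550 MPa.
Total weld length L = 200 mm.
Required throat t_e = P_u / (φ × 0.6 F_EXX × L) = 422 / (0.75 × 0.6 × 550 × 200 × 10⁻³) = 8.525 mm.
Required leg w = t_e / 0.707 = 12.06 mm → use 13 mm.

w = 13 mm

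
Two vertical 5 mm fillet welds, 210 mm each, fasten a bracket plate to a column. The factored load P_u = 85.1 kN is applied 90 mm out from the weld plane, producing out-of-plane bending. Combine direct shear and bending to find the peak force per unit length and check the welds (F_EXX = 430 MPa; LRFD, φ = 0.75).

f_max ≈ 559 N/mm; adequate

L_w = 2 × 210 = 420 mm; section modulus (unit throat) S = 2 × L²/6 = 14700 mm².
Direct shear f_v = P/L_w = 85.1×10³/420 = 202.6 N/mm.
Moment M = P × e = 85.1×10³ × 90 = 7659000 N·mm; bending f_b = M/S = 521 N/mm.
f_max = √(f_v² + f_b²) = √(202.6² + 521²) = 559 N/mm.
φr_n = 0.75 × 0.6 × 430 × (0.707 × 5) = 684 N/mm → adequate.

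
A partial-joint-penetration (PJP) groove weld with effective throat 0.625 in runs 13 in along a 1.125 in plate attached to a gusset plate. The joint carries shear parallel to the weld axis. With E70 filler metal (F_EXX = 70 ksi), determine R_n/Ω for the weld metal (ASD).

R_n/Ω ≈ 171 kip

Effective throat (given) t_e = 0.625 in.
A_we = 0.625 × 13 = 8.125 in².
F_nw = 0.6 F_EXX = 42 ksi.
R_n/Ω = (42 × 8.125) / 2.0 = 170.6 kip.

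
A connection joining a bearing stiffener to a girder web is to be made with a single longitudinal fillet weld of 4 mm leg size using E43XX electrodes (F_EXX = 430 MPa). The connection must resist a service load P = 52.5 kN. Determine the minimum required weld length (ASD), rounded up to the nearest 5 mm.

Throat t_e = 0.707 × 4 = 2.828 mm.
r_n/Ω = (0.6 × 430 × 2.828) / 2.0 = 364.8 N/mm = 0.3648 kN/mm.
L_req = P / (r_n/Ω) = 52.5 / 0.3648 = 143.9 mm total.
Round up → use L = 145 mm.

L = 145 mm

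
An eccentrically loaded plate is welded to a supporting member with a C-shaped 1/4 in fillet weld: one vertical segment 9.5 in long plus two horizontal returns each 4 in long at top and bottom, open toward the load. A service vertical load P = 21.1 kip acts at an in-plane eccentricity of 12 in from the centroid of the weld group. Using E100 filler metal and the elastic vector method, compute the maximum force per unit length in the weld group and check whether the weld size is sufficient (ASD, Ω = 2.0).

f_max ≈ 5.87 kip/in; NOT adequate

E100XX → F_EXX = 100 ksi.
Total weld length L_w = 17.5 in. Treat welds as unit-width lines.
Centroid: x̄ = 2×4×2 / 17.5 = 0.9143 in from the vertical weld.
Polar moment about centroid: J = I_x + I_y = [9.5³/12 + 2×4×4.75²] + [9.5×0.9143² + 2(4³/12 + 4×1.086²)] = 280 in³.
Direct shear f_v = P/L_w = 21.1 / 17.5 = 1.206 kip/in (vertical).
Torsion M = P·e = 21.1 × 12 = 253.2 kip·in.
Critical point at (x, y) = (3.086, 4.75) from centroid. f_tx = M·y/J = 4.296 kip/in; f_ty = M·x/J = 2.791 kip/in.
Resultant f_max = √[f_tx² + (f_v + f_ty)²] = √[4.296² + (1.206 + 2.791)²] = 5.867 kip/in.
Capacity per unit length: r_n/Ω = (1/2.0) × 0.6 × 100 × (0.707 × 0.25) = 5.302 kip/in.
5.867 > 5.302 → NOT adequate.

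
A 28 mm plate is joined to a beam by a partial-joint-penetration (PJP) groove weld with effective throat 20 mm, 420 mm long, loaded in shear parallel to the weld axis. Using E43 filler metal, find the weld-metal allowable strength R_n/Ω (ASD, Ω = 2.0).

R_n/Ω ≈ 1080 kN

E43XX → F_EXX = 430 MPa.
Effective throat (given) t_e = 20 mm.
A_we = 20 × 420 = 8400 mm².
F_nw = 0.6 F_EXX = 258 MPa.
R_n/Ω = (258 × 8400) / 2.0 × 10⁻³ = 1084 kN.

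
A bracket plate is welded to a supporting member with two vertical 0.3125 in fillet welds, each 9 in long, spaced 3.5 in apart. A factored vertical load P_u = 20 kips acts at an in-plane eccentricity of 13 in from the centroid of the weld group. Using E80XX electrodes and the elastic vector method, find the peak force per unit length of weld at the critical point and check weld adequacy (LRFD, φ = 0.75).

E80XX → F_EXX = 80 ksi.
Total weld length L_w = 18 in. Treat welds as unit-width lines.
Polar moment about centroid: J = 2[d³/12 + d(b/2)²] = 2[9³/12 + 9×1.75²] = 176.6 in³.
Direct shear f_v = P/L_w = 20 / 18 = 1.111 kip/in (vertical).
Torsion M = P·e = 20 × 13 = 260 kip·in.
Critical point at (x, y) = (1.75, 4.5) from centroid. f_tx = M·y/J = 6.624 kip/in; f_ty = M·x/J = 2.576 kip/in.
Resultant f_max = √[f_tx² + (f_v + f_ty)²] = √[6.624² + (1.111 + 2.576)²] = 7.581 kip/in.
Capacity per unit length: φr_n = 0.75 × 0.6 × 80 × (0.707 × 0.3125) = 7.954 kip/in.
7.581 ≤ 7.954 → adequate.

f_max ≈ 7.58 kip/in; adequate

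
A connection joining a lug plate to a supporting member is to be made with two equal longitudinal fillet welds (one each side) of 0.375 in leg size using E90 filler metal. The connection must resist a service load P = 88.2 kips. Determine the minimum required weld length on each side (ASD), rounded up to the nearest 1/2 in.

E90XX → F_EXX = 90 ksi.
Throat t_e = 0.707 × 0.375 = 0.2651 in.
r_n/Ω = (0.6 × 90 × 0.2651) / 2.0 = 7.158 kip/in.
L_req = P / (r_n/Ω) = 88.2 / 7.158 = 12.32 in total.
Per side: 12.32 / 2 = 6.161 in.
Round up → use L = 6.5 in on each side.

L = 6.5 in on each side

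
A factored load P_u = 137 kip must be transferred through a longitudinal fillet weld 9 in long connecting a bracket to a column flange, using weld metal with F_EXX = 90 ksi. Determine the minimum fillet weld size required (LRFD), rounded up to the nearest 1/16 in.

Total weld length L = 9 in.
Required throat t_e = P_u / (φ × 0.6 F_EXX × L) = 137 / (0.75 × 0.6 × 90 × 9) = 0.3759 in.
Required leg w = t_e / 0.707 = 0.5316 in → use 9/16 in.

w = 9/16 in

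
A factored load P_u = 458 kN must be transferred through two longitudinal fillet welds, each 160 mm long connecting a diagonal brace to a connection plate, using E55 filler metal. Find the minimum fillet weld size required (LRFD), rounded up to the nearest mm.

E55XX → F_EXX = 550 MPa.
Total weld length L = 320 mm.
Required throat t_e = P_u / (φ × 0.6 F_EXX × L) = 458 / (0.75 × 0.6 × 550 × 320 × 10⁻³) = 5.783 mm.
Required leg w = t_e / 0.707 = 8.179 mm → use 9 mm.

w = 9 mm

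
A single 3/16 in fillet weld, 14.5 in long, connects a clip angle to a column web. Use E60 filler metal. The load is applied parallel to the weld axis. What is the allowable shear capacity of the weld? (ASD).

R_n/Ω ≈ 34.6 kip

E60XX → F_EXX = 60 ksi.
Effective throat t_e = 0.707 × 0.1875 = 0.1326 in.
Total length L = 14.5 in; A_we = 0.1326 × 14.5 = 1.922 in².
F_nw = 0.6 F_EXX = 0.6 × 60 = 36 ksi.
R_n = 36 × 1.922 = 69.2 kip; R_n/Ω = 69.2/2.0 = 34.6 kip.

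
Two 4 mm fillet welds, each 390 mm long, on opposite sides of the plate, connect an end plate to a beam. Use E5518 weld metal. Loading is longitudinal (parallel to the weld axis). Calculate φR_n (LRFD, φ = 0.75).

E55XX → F_EXX = 550 MPa.
Effective throat t_e = 0.707 × 4 = 2.828 mm.
Total length L = 780 mm; A_we = 2.828 × 780 = 2206 mm².
F_nw = 0.6 F_EXX = 0.6 × 550 = 330 MPa.
φR_n = 0.75 × 330 × 2206 × 10⁻³ = 545.9 kN.

φR_n ≈ 546 kN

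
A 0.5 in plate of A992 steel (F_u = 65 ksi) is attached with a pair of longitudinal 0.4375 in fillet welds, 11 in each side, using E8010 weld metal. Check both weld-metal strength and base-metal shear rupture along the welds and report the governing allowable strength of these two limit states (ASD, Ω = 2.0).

R_n/Ω ≈ 163 kips (weld metal governs)

E80XX → F_EXX = 80 ksi.
t_e = 0.707 × 0.4375 = 0.3093 in; L = 22 in.
Weld metal: R_n/Ω = (1/2.0) × 0.6 × 80 × 0.3093 × 22 = 163.3 kips.
Base metal (shear rupture): R_n/Ω = (1/2.0) × 0.6 × 65 × 0.5 × 22 = 214.5 kips.
Governing: weld metal.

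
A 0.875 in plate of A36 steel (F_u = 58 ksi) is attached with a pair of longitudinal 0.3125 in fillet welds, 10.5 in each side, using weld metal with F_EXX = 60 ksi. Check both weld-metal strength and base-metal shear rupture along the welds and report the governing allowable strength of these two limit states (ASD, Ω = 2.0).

t_e = 0.707 × 0.3125 = 0.2209 in; L = 21 in.
Weld metal: R_n/Ω = (1/2.0) × 0.6 × 60 × 0.2209 × 21 = 83.51 kips.
Base metal (shear rupture): R_n/Ω = (1/2.0) × 0.6 × 58 × 0.875 × 21 = 319.7 kips.
Governing: weld metal.

R_n/Ω ≈ 83.5 kips (weld metal governs)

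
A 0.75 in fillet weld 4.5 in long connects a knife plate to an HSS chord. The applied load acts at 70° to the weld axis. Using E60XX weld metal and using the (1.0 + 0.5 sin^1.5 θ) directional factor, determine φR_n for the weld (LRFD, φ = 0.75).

E60XX → F_EXX = 60 ksi.
t_e = 0.707 × 0.75 = 0.5302 in; A_we = 0.5302 × 4.5 = 2.386 in².
Directional factor: 1.0 + 0.5 sin^1.5(70°) = 1.455.
F_nw = 0.6 × 60 × 1.455 = 52.4 ksi.
φR_n = 0.75 × 52.4 × 2.386 = 93.77 kip.

φR_n ≈ 93.8 kip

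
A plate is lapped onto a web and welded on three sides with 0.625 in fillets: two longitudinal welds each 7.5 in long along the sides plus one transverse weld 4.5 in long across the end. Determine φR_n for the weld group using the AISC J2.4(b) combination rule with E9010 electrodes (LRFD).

φR_n ≈ 349 kip

E90XX → F_EXX = 90 ksi.
t_e = 0.707 × 0.625 = 0.4419 in.
R_nwl = 0.6 × 90 × 0.4419 × 15 = 357.9 kip (longitudinal, 2 welds).
R_nwt = 0.6 × 90 × 0.4419 × 4.5 = 107.4 kip (transverse, base value).
(i) R_nwl + R_nwt = 465.3 kip; (ii) 0.85 R_nwl + 1.5 R_nwt = 465.3 kip.
R_n = max = 465.3 kip [governs: (ii)]; φR_n = 349 kip.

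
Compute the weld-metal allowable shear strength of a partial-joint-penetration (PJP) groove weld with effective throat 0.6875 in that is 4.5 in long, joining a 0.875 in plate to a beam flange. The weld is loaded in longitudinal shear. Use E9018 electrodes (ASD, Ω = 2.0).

R_n/Ω ≈ 83.5 kips

E90XX → F_EXX = 90 ksi.
Effective throat (given) t_e = 0.6875 in.
A_we = 0.6875 × 4.5 = 3.094 in².
F_nw = 0.6 F_EXX = 54 ksi.
R_n/Ω = (54 × 3.094) / 2.0 = 83.53 kips.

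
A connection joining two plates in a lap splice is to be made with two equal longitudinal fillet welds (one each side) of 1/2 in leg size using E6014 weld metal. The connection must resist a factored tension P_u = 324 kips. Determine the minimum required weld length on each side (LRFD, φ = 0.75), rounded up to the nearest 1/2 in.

E60XX → F_EXX = 60 ksi.
Throat t_e = 0.707 × 0.5 = 0.3535 in.
φr_n = 0.75 × 0.6 × 60 × 0.3535 = 9.544 kips/in.
L_req = P_u / φr_n = 324 / 9.544 = 33.95 in total.
Per side: 33.95 / 2 = 16.97 in.
Round up → use L = 17 in on each side.

L = 17 in on each side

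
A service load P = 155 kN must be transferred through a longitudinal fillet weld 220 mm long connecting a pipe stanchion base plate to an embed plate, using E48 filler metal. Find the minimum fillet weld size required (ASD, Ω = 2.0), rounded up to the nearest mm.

E48XX → F_EXX = 480 MPa.
Total weld length L = 220 mm.
Required throat t_e = P × Ω / (0.6 F_EXX × L) = 155 × 2.0 / (0.6 × 480 × 220 × 10⁻³) = 4.893 mm.
Required leg w = t_e / 0.707 = 6.92 mm → use 7 mm.

w = 7 mm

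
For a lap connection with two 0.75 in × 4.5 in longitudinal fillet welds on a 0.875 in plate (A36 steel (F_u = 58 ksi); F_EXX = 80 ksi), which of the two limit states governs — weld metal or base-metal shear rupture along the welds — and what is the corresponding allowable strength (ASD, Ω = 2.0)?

R_n/Ω ≈ 115 kip (weld metal governs)

t_e = 0.707 × 0.75 = 0.5302 in; L = 9 in.
Weld metal: R_n/Ω = (1/2.0) × 0.6 × 80 × 0.5302 × 9 = 114.5 kip.
Base metal (shear rupture): R_n/Ω = (1/2.0) × 0.6 × 58 × 0.875 × 9 = 137 kip.
Governing: weld metal.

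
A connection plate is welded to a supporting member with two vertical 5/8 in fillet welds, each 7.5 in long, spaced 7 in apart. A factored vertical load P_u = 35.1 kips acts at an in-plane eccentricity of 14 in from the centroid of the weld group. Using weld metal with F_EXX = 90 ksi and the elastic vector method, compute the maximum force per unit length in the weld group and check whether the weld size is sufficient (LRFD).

f_max ≈ 11.6 kip/in; adequate

Total weld length L_w = 15 in. Treat welds as unit-width lines.
Polar moment about centroid: J = 2[d³/12 + d(b/2)²] = 2[7.5³/12 + 7.5×3.5²] = 254.1 in³.
Direct shear f_v = P/L_w = 35.1 / 15 = 2.34 kip/in (vertical).
Torsion M = P·e = 35.1 × 14 = 491.4 kip·in.
Critical point at (x, y) = (3.5, 3.75) from centroid. f_tx = M·y/J = 7.253 kip/in; f_ty = M·x/J = 6.77 kip/in.
Resultant f_max = √[f_tx² + (f_v + f_ty)²] = √[7.253² + (2.34 + 6.77)²] = 11.64 kip/in.
Capacity per unit length: φr_n = 0.75 × 0.6 × 90 × (0.707 × 0.625) = 17.9 kip/in.
11.64 ≤ 17.9 → adequate.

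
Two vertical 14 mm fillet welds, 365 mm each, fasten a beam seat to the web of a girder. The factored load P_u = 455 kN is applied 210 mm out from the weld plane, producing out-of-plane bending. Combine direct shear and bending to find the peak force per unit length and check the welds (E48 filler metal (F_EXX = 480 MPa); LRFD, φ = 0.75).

L_w = 2 × 365 = 730 mm; section modulus (unit throat) S = 2 × L²/6 = 44410 mm².
Direct shear f_v = P/L_w = 455×10³/730 = 623.3 N/mm.
Moment M = P × e = 455×10³ × 210 = 95550000 N·mm; bending f_b = M/S = 2152 N/mm.
f_max = √(f_v² + f_b²) = √(623.3² + 2152²) = 2240 N/mm.
φr_n = 0.75 × 0.6 × 480 × (0.707 × 14) = 2138 N/mm → NOT adequate.

f_max ≈ 2240 N/mm; NOT adequate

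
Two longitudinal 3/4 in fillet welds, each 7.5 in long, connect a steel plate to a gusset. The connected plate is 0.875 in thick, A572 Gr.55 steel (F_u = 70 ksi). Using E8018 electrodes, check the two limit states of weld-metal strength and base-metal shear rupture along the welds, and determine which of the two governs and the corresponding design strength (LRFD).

φR_n ≈ 286 kips (weld metal governs)

E80XX → F_EXX = 80 ksi.
t_e = 0.707 × 0.75 = 0.5302 in; L = 15 in.
Weld metal: φR_n = 0.75 × 0.6 × 80 × 0.5302 × 15 = 286.3 kips.
Base metal (shear rupture): φR_n = 0.75 × 0.6 × 70 × 0.875 × 15 = 413.4 kips.
Governing: weld metal.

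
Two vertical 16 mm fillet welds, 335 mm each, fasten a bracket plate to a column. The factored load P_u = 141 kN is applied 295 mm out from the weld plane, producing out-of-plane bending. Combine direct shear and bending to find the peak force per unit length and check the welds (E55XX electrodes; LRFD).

E55XX → F_EXX = 550 MPa.
L_w = 2 × 335 = 670 mm; section modulus (unit throat) S = 2 × L²/6 = 37410 mm².
Direct shear f_v = P/L_w = 141×10³/670 = 210.4 N/mm.
Moment M = P × e = 141×10³ × 295 = 41595000 N·mm; bending f_b = M/S = 1112 N/mm.
f_max = √(f_v² + f_b²) = √(210.4² + 1112²) = 1132 N/mm.
φr_n = 0.75 × 0.6 × 550 × (0.707 × 16) = 2800 N/mm → adequate.

f_max ≈ 1130 N/mm; adequate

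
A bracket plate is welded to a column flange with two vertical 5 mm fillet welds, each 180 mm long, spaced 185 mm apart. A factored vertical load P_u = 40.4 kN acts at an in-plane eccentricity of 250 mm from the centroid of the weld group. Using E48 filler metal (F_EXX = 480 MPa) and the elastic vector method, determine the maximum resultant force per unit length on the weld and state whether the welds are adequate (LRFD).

f_max ≈ 410 N/mm; adequate

Total weld length L_w = 360 mm. Treat welds as unit-width lines.
Polar moment about centroid: J = 2[d³/12 + d(b/2)²] = 2[180³/12 + 180×92.5²] = 4052000 mm³.
Direct shear f_v = P/L_w = 40.4×10³ / 360 = 112.2 N/mm (vertical).
Torsion M = P·e = 40.4×10³ × 250 = 10100000 N·mm.
Critical point at (x, y) = (92.5, 90) from centroid. f_tx = M·y/J = 224.3 N/mm; f_ty = M·x/J = 230.6 N/mm.
Resultant f_max = √[f_tx² + (f_v + f_ty)²] = √[224.3² + (112.2 + 230.6)²] = 409.6 N/mm.
Capacity per unit length: φr_n = 0.75 × 0.6 × 480 × (0.707 × 5) = 763.6 N/mm.
409.6 ≤ 763.6 → adequate.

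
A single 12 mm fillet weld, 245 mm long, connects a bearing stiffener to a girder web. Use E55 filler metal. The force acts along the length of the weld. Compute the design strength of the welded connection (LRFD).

φR_n ≈ 514 kN

E55XX → F_EXX = 550 MPa.
Effective throat t_e = 0.707 × 12 = 8.484 mm.
Total length L = 245 mm; A_we = 8.484 × 245 = 2079 mm².
F_nw = 0.6 F_EXX = 0.6 × 550 = 330 MPa.
φR_n = 0.75 × 330 × 2079 × 10⁻³ = 514.4 kN.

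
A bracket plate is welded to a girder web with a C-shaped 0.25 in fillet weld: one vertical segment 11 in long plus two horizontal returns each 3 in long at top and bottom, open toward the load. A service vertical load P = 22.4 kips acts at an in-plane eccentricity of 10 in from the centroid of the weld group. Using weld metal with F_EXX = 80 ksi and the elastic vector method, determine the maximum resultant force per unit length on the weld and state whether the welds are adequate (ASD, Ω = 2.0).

f_max ≈ 5.1 kip/in; NOT adequate

Total weld length L_w = 17 in. Treat welds as unit-width lines.
Centroid: x̄ = 2×3×1.5 / 17 = 0.5294 in from the vertical weld.
Polar moment about centroid: J = I_x + I_y = [11³/12 + 2×3×5.5²] + [11×0.5294² + 2(3³/12 + 3×0.9706²)] = 305.7 in³.
Direct shear f_v = P/L_w = 22.4 / 17 = 1.318 kip/in (vertical).
Torsion M = P·e = 22.4 × 10 = 224 kip·in.
Critical point at (x, y) = (2.471, 5.5) from centroid. f_tx = M·y/J = 4.031 kip/in; f_ty = M·x/J = 1.811 kip/in.
Resultant f_max = √[f_tx² + (f_v + f_ty)²] = √[4.031² + (1.318 + 1.811)²] = 5.102 kip/in.
Capacity per unit length: r_n/Ω = (1/2.0) × 0.6 × 80 × (0.707 × 0.25) = 4.242 kip/in.
5.102 > 4.242 → NOT adequate.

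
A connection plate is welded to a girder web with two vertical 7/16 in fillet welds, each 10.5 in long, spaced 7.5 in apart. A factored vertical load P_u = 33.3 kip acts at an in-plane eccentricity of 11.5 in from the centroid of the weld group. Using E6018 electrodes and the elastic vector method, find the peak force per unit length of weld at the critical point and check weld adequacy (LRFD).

f_max ≈ 6.12 kip/in; adequate

E60XX → F_EXX = 60 ksi.
Total weld length L_w = 21 in. Treat welds as unit-width lines.
Polar moment about centroid: J = 2[d³/12 + d(b/2)²] = 2[10.5³/12 + 10.5×3.75²] = 488.2 in³.
Direct shear f_v = P/L_w = 33.3 / 21 = 1.586 kip/in (vertical).
Torsion M = P·e = 33.3 × 11.5 = 382.95 kip·in.
Critical point at (x, y) = (3.75, 5.25) from centroid. f_tx = M·y/J = 4.118 kip/in; f_ty = M·x/J = 2.941 kip/in.
Resultant f_max = √[f_tx² + (f_v + f_ty)²] = √[4.118² + (1.586 + 2.941)²] = 6.12 kip/in.
Capacity per unit length: φr_n = 0.75 × 0.6 × 60 × (0.707 × 0.4375) = 8.351 kip/in.
6.12 ≤ 8.351 → adequate.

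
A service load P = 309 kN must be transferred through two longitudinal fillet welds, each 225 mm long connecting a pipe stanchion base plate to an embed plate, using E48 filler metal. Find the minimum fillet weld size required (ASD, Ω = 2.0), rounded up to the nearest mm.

w = 7 mm

E48XX → F_EXX = 480 MPa.
Total weld length L = 450 mm.
Required throat t_e = P × Ω / (0.6 F_EXX × L) = 309 × 2.0 / (0.6 × 480 × 450 × 10⁻³) = 4.769 mm.
Required leg w = t_e / 0.707 = 6.745 mm → use 7 mm.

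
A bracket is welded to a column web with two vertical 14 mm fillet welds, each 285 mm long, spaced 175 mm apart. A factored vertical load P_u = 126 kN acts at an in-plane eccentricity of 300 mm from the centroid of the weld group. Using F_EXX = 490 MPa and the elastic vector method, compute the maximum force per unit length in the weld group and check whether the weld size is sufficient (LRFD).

f_max ≈ 904 N/mm; adequate

Total weld length L_w = 570 mm. Treat welds as unit-width lines.
Polar moment about centroid: J = 2[d³/12 + d(b/2)²] = 2[285³/12 + 285×87.5²] = 8222000 mm³.
Direct shear f_v = P/L_w = 126×10³ / 570 = 221.1 N/mm (vertical).
Torsion M = P·e = 126×10³ × 300 = 37800000 N·mm.
Critical point at (x, y) = (87.5, 142.5) from centroid. f_tx = M·y/J = 655.1 N/mm; f_ty = M·x/J = 402.3 N/mm.
Resultant f_max = √[f_tx² + (f_v + f_ty)²] = √[655.1² + (221.1 + 402.3)²] = 904.3 N/mm.
Capacity per unit length: φr_n = 0.75 × 0.6 × 490 × (0.707 × 14) = 2183 N/mm.
904.3 ≤ 2183 → adequate.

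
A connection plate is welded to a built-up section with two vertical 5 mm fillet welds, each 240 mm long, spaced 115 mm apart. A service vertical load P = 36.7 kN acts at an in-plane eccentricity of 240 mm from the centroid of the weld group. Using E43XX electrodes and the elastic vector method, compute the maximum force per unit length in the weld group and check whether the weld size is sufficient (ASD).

E43XX → F_EXX = 430 MPa.
Total weld length L_w = 480 mm. Treat welds as unit-width lines.
Polar moment about centroid: J = 2[d³/12 + d(b/2)²] = 2[240³/12 + 240×57.5²] = 3891000 mm³.
Direct shear f_v = P/L_w = 36.7×10³ / 480 = 76.46 N/mm (vertical).
Torsion M = P·e = 36.7×10³ × 240 = 8808000 N·mm.
Critical point at (x, y) = (57.5, 120) from centroid. f_tx = M·y/J = 271.6 N/mm; f_ty = M·x/J = 130.2 N/mm.
Resultant f_max = √[f_tx² + (f_v + f_ty)²] = √[271.6² + (76.46 + 130.2)²] = 341.3 N/mm.
Capacity per unit length: r_n/Ω = (1/2.0) × 0.6 × 430 × (0.707 × 5) = 456 N/mm.
341.3 ≤ 456 → adequate.

f_max ≈ 341 N/mm; adequate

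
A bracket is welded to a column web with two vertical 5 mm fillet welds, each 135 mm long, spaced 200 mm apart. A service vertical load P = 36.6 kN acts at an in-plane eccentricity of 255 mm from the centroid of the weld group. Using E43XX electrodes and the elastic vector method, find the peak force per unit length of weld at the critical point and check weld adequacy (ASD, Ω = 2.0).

f_max ≈ 480 N/mm; NOT adequate

E43XX → F_EXX = 430 MPa.
Total weld length L_w = 270 mm. Treat welds as unit-width lines.
Polar moment about centroid: J = 2[d³/12 + d(b/2)²] = 2[135³/12 + 135×100²] = 3110000 mm³.
Direct shear f_v = P/L_w = 36.6×10³ / 270 = 135.6 N/mm (vertical).
Torsion M = P·e = 36.6×10³ × 255 = 9333000 N·mm.
Critical point at (x, y) = (100, 67.5) from centroid. f_tx = M·y/J = 202.6 N/mm; f_ty = M·x/J = 300.1 N/mm.
Resultant f_max = √[f_tx² + (f_v + f_ty)²] = √[202.6² + (135.6 + 300.1)²] = 480.4 N/mm.
Capacity per unit length: r_n/Ω = (1/2.0) × 0.6 × 430 × (0.707 × 5) = 456 N/mm.
480.4 > 456 → NOT adequate.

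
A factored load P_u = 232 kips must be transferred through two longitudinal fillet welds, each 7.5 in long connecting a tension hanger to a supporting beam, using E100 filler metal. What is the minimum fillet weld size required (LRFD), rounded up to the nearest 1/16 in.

w = 1/2 in

E100XX → F_EXX = 100 ksi.
Total weld length L = 15 in.
Required throat t_e = P_u / (φ × 0.6 F_EXX × L) = 232 / (0.75 × 0.6 × 100 × 15) = 0.3437 in.
Required leg w = t_e / 0.707 = 0.4861 in → use 1/2 in.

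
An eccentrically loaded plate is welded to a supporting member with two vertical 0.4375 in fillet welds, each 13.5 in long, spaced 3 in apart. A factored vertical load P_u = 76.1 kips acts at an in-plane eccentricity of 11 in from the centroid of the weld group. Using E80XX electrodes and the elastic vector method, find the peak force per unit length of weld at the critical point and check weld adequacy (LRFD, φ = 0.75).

E80XX → F_EXX = 80 ksi.
Total weld length L_w = 27 in. Treat welds as unit-width lines.
Polar moment about centroid: J = 2[d³/12 + d(b/2)²] = 2[13.5³/12 + 13.5×1.5²] = 470.8 in³.
Direct shear f_v = P/L_w = 76.1 / 27 = 2.819 kip/in (vertical).
Torsion M = P·e = 76.1 × 11 = 837.1 kip·in.
Critical point at (x, y) = (1.5, 6.75) from centroid. f_tx = M·y/J = 12 kip/in; f_ty = M·x/J = 2.667 kip/in.
Resultant f_max = √[f_tx² + (f_v + f_ty)²] = √[12² + (2.819 + 2.667)²] = 13.2 kip/in.
Capacity per unit length: φr_n = 0.75 × 0.6 × 80 × (0.707 × 0.4375) = 11.14 kip/in.
13.2 > 11.14 → NOT adequate.

f_max ≈ 13.2 kip/in; NOT adequate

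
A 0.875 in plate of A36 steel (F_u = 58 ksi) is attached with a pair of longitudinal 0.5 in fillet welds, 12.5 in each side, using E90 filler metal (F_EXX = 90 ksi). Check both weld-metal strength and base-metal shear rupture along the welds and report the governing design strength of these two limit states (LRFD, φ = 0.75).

φR_n ≈ 358 kips (weld metal governs)

t_e = 0.707 × 0.5 = 0.3535 in; L = 25 in.
Weld metal: φR_n = 0.75 × 0.6 × 90 × 0.3535 × 25 = 357.9 kips.
Base metal (shear rupture): φR_n = 0.75 × 0.6 × 58 × 0.875 × 25 = 570.9 kips.
Governing: weld metal.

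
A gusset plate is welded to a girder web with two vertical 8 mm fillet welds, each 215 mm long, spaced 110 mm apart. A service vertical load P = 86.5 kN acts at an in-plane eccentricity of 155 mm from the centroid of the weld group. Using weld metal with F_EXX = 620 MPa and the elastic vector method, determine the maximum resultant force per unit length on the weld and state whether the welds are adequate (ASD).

Total weld length L_w = 430 mm. Treat welds as unit-width lines.
Polar moment about centroid: J = 2[d³/12 + d(b/2)²] = 2[215³/12 + 215×55²] = 2957000 mm³.
Direct shear f_v = P/L_w = 86.5×10³ / 430 = 201.2 N/mm (vertical).
Torsion M = P·e = 86.5×10³ × 155 = 13408000 N·mm.
Critical point at (x, y) = (55, 107.5) from centroid. f_tx = M·y/J = 487.4 N/mm; f_ty = M·x/J = 249.4 N/mm.
Resultant f_max = √[f_tx² + (f_v + f_ty)²] = √[487.4² + (201.2 + 249.4)²] = 663.7 N/mm.
Capacity per unit length: r_n/Ω = (1/2.0) × 0.6 × 620 × (0.707 × 8) = 1052 N/mm.
663.7 ≤ 1052 → adequate.

f_max ≈ 664 N/mm; adequate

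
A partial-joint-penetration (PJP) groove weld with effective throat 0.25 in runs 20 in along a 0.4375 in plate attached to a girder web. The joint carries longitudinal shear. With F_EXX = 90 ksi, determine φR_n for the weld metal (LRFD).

Effective throat (given) t_e = 0.25 in.
A_we = 0.25 × 20 = 5 in².
F_nw = 0.6 F_EXX = 54 ksi.
φR_n = 0.75 × 54 × 5 = 202.5 kip.

φR_n ≈ 202 kip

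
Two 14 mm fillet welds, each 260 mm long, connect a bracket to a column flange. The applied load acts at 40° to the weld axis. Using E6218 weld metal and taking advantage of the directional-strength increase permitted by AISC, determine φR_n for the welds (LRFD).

E62XX → F_EXX = 620 MPa.
t_e = 0.707 × 14 = 9.898 mm; A_we = 9.898 × 520 = 5147 mm².
Directional factor: 1.0 + 0.5 sin^1.5(40°) = 1.258.
F_nw = 0.6 × 620 × 1.258 = 467.9 MPa.
φR_n = 0.75 × 467.9 × 5147 × 10⁻³ = 1806 kN.

φR_n ≈ 1810 kN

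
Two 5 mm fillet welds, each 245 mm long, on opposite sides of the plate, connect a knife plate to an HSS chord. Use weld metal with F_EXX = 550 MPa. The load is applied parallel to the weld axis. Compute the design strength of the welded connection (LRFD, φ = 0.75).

Effective throat t_e = 0.707 × 5 = 3.535 mm.
Total length L = 490 mm; A_we = 3.535 × 490 = 1732 mm².
F_nw = 0.6 F_EXX = 0.6 × 550 = 330 MPa.
φR_n = 0.75 × 330 × 1732 × 10⁻³ = 428.7 kN.

φR_n ≈ 429 kN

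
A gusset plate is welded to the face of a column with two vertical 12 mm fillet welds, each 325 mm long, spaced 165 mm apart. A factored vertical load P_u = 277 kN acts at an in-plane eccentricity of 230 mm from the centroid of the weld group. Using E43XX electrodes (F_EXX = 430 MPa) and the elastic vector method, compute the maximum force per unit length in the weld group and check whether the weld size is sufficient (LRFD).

Total weld length L_w = 650 mm. Treat welds as unit-width lines.
Polar moment about centroid: J = 2[d³/12 + d(b/2)²] = 2[325³/12 + 325×82.5²] = 10150000 mm³.
Direct shear f_v = P/L_w = 277×10³ / 650 = 426.2 N/mm (vertical).
Torsion M = P·e = 277×10³ × 230 = 63710000 N·mm.
Critical point at (x, y) = (82.5, 162.5) from centroid. f_tx = M·y/J = 1020 N/mm; f_ty = M·x/J = 518.1 N/mm.
Resultant f_max = √[f_tx² + (f_v + f_ty)²] = √[1020² + (426.2 + 518.1)²] = 1390 N/mm.
Capacity per unit length: φr_n = 0.75 × 0.6 × 430 × (0.707 × 12) = 1642 N/mm.
1390 ≤ 1642 → adequate.

f_max ≈ 1390 N/mm; adequate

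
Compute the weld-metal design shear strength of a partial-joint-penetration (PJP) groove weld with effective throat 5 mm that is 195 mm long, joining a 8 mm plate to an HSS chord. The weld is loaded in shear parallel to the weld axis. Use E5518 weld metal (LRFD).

E55XX → F_EXX = 550 MPa.
Effective throat (given) t_e = 5 mm.
A_we = 5 × 195 = 975 mm².
F_nw = 0.6 F_EXX = 330 MPa.
φR_n = 0.75 × 330 × 975 × 10⁻³ = 241.3 kN.

φR_n ≈ 241 kN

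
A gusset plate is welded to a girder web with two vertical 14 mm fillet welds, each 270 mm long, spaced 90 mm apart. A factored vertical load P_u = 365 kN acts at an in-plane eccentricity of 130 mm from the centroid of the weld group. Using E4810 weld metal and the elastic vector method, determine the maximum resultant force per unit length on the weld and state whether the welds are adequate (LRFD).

f_max ≈ 1870 N/mm; adequate

E48XX → F_EXX = 480 MPa.
Total weld length L_w = 540 mm. Treat welds as unit-width lines.
Polar moment about centroid: J = 2[d³/12 + d(b/2)²] = 2[270³/12 + 270×45²] = 4374000 mm³.
Direct shear f_v = P/L_w = 365×10³ / 540 = 675.9 N/mm (vertical).
Torsion M = P·e = 365×10³ × 130 = 47450000 N·mm.
Critical point at (x, y) = (45, 135) from centroid. f_tx = M·y/J = 1465 N/mm; f_ty = M·x/J = 488.2 N/mm.
Resultant f_max = √[f_tx² + (f_v + f_ty)²] = √[1465² + (675.9 + 488.2)²] = 1871 N/mm.
Capacity per unit length: φr_n = 0.75 × 0.6 × 480 × (0.707 × 14) = 2138 N/mm.
1871 ≤ 2138 → adequate.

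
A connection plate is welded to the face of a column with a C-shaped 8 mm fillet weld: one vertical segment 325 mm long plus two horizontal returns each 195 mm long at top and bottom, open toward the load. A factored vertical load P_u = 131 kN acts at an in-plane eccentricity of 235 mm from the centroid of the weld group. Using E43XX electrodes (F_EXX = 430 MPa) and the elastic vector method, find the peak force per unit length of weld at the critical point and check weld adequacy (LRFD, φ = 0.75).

f_max ≈ 551 N/mm; adequate

Total weld length L_w = 715 mm. Treat welds as unit-width lines.
Centroid: x̄ = 2×195×97.5 / 715 = 53.18 mm from the vertical weld.
Polar moment about centroid: J = I_x + I_y = [325³/12 + 2×195×162.5²] + [325×53.18² + 2(195³/12 + 195×44.32²)] = 16080000 mm³.
Direct shear f_v = P/L_w = 131×10³ / 715 = 183.2 N/mm (vertical).
Torsion M = P·e = 131×10³ × 235 = 30785000 N·mm.
Critical point at (x, y) = (141.8, 162.5) from centroid. f_tx = M·y/J = 311.1 N/mm; f_ty = M·x/J = 271.5 N/mm.
Resultant f_max = √[f_tx² + (f_v + f_ty)²] = √[311.1² + (183.2 + 271.5)²] = 551 N/mm.
Capacity per unit length: φr_n = 0.75 × 0.6 × 430 × (0.707 × 8) = 1094 N/mm.
551 ≤ 1094 → adequate.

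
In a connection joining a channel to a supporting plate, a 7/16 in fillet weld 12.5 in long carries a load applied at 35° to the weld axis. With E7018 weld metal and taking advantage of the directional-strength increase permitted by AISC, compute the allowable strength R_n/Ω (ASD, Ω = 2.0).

R_n/Ω ≈ 98.8 kips

E70XX → F_EXX = 70 ksi.
t_e = 0.707 × 0.4375 = 0.3093 in; A_we = 0.3093 × 12.5 = 3.866 in².
Directional factor: 1.0 + 0.5 sin^1.5(35°) = 1.217.
F_nw = 0.6 × 70 × 1.217 = 51.12 ksi.
R_n/Ω = (51.12 × 3.866) / 2.0 = 98.83 kips.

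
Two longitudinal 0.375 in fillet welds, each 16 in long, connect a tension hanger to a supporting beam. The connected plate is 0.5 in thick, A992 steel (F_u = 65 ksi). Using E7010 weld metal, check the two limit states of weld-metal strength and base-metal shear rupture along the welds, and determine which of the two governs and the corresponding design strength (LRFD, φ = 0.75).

φR_n ≈ 267 kips (weld metal governs)

E70XX → F_EXX = 70 ksi.
t_e = 0.707 × 0.375 = 0.2651 in; L = 32 in.
Weld metal: φR_n = 0.75 × 0.6 × 70 × 0.2651 × 32 = 267.2 kips.
Base metal (shear rupture): φR_n = 0.75 × 0.6 × 65 × 0.5 × 32 = 468 kips.
Governing: weld metal.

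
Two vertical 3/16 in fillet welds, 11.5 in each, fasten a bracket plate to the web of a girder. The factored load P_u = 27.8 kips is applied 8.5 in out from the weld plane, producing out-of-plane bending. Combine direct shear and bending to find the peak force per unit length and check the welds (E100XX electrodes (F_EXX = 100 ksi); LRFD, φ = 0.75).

f_max ≈ 5.49 kip/in; adequate

L_w = 2 × 11.5 = 23 in; section modulus (unit throat) S = 2 × L²/6 = 44.08 in².
Direct shear f_v = P/L_w = 27.8/23 = 1.209 kip/in.
Moment M = P × e = 27.8 × 8.5 = 236.3 kip·in; bending f_b = M/S = 5.36 kip/in.
f_max = √(f_v² + f_b²) = √(1.209² + 5.36²) = 5.495 kip/in.
φr_n = 0.75 × 0.6 × 100 × (0.707 × 0.1875) = 5.965 kip/in → adequate.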